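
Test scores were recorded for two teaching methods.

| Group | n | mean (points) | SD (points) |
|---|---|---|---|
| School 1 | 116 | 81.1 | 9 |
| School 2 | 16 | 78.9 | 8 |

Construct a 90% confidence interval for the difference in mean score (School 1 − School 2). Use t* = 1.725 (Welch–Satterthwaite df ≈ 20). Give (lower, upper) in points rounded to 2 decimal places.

Per-group SEs: s₁/√n₁ = 9/√116 = 0.8356, s₂/√n₂ = 8/√16 = 2.0000.
Unpooled SE of the difference: √(0.69822736 + 4.0) = 2.1675.
Margin of error = t* · SE = 1.725 × 2.1675 = 3.7389.
x̄₁ − x̄₂ = 81.1 − 78.9 = 2.2000.
CI: 2.2000 ± 3.7389 = (-1.54, 5.94).

(-1.54, 5.94)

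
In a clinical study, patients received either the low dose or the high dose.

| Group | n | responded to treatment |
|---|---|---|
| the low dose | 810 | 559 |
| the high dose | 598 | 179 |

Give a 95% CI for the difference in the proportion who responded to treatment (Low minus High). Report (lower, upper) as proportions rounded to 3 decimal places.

p̂₁ = 559/810 = 0.6901 and p̂₂ = 179/598 = 0.2993.
SE₁ = √(p̂₁(1−p̂₁)/n₁) = √(0.6901·0.3099/810) = 0.01625; SE₂ = √(0.2993·0.7007/598) = 0.01873.
Independent samples: SE of the difference = √(SE₁² + SE₂²) = √(0.0002640625 + 0.0003508129) = 0.02480.
z* for 95% confidence is 1.960, so the margin of error is 1.960 × 0.02480 = 0.04861.
Point estimate p̂₁ − p̂₂ = 0.6901 − 0.2993 = 0.3908.
0.3908 ± 0.04861 → (0.342, 0.439).

(0.342, 0.439)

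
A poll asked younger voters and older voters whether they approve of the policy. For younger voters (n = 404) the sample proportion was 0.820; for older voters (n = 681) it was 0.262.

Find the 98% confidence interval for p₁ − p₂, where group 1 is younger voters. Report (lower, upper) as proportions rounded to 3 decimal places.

(0.499, 0.617)

The two standard errors are √(0.8200×0.1800/404) = 0.01911 and √(0.2620×0.7380/681) = 0.01685.
Because the samples are independent, SE_diff = √(0.01911² + 0.01685²) = 0.02548.
Using z* = 2.326 for 98%, ME = 2.326 × 0.02548 = 0.05927.
p̂₁ − p̂₂ = 0.5580; interval 0.5580 ± 0.05927 gives (0.499, 0.617).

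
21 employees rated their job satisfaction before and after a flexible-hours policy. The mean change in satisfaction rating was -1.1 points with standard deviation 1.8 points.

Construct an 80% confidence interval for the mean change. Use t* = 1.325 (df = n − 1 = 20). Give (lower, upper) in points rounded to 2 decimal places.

This is a matched-pairs design, so SE = s_d/√n = 1.8/√21 = 0.3928.
Margin = 1.325 × 0.3928 = 0.5205; the interval is -1.1 ± 0.5205 = (-1.62, -0.58).

(-1.62, -0.58)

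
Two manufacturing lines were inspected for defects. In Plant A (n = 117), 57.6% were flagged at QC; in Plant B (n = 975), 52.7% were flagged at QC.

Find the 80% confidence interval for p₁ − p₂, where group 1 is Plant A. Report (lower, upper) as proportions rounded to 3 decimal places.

Each SE is √(p̂(1−p̂)/n): √(0.5760·0.4240/117) = 0.04569 and √(0.5270·0.4730/975) = 0.01599.
SE(p̂₁ − p̂₂) = √(SE₁² + SE₂²) = √(0.0020875761 + 0.0002556801) = 0.04841, since the two samples are independent.
At 80% confidence z* = 1.282; margin = 1.282 × 0.04841 = 0.06206.
The difference is 0.5760 − 0.5270 = 0.0490, so the interval is 0.0490 ± 0.06206 = (-0.013, 0.111).

(-0.013, 0.111)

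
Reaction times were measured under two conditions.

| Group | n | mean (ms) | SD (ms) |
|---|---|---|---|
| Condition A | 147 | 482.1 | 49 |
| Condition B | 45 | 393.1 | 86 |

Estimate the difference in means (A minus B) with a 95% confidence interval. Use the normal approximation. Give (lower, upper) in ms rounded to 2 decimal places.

Per-group SEs: s₁/√n₁ = 49/√147 = 4.0415, s₂/√n₂ = 86/√45 = 12.8201.
Unpooled SE of the difference: √(16.33372225 + 164.35496401) = 13.4420.
Margin of error = z* · SE = 1.960 × 13.4420 = 26.3463.
x̄₁ − x̄₂ = 482.1 − 393.1 = 89.0000.
CI: 89.0000 ± 26.3463 = (62.65, 115.35).

(62.65, 115.35)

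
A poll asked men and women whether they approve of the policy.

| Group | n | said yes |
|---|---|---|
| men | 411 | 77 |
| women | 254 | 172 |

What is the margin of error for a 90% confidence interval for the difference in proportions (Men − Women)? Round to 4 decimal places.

0.0577

Sample proportions: 77/411 = 0.1873, 172/254 = 0.6772.
Each SE is √(p̂(1−p̂)/n): √(0.1873·0.8127/411) = 0.01924 and √(0.6772·0.3228/254) = 0.02934.
SE(p̂₁ − p̂₂) = √(SE₁² + SE₂²) = √(0.0003701776 + 0.0008608356) = 0.03509, since the two samples are independent.
At 90% confidence z* = 1.645; margin = 1.645 × 0.03509 = 0.05772.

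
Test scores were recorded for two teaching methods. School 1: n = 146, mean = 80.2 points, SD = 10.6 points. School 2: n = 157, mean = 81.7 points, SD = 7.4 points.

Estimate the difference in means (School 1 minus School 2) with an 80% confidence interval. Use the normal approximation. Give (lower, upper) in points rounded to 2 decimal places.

Per-group SEs: s₁/√n₁ = 10.6/√146 = 0.8773, s₂/√n₂ = 7.4/√157 = 0.5906.
Unpooled SE of the difference: √(0.76965529 + 0.34880836) = 1.0576.
Margin of error = z* · SE = 1.282 × 1.0576 = 1.3558.
x̄₁ − x̄₂ = 80.2 − 81.7 = -1.5000.
CI: -1.5000 ± 1.3558 = (-2.86, -0.14).

(-2.86, -0.14)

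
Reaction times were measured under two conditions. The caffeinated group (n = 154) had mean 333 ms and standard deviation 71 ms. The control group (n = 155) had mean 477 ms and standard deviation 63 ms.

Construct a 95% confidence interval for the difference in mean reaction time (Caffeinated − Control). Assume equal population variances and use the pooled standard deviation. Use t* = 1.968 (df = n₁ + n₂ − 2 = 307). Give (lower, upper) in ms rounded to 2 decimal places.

s_p = √[((n₁−1)s₁² + (n₂−1)s₂²)/(n₁+n₂−2)] = √[(153·71² + 154·63²)/307] = 67.1063.
SE = 67.1063·√(1/154 + 1/155) = 7.6351.
With t* = 1.968, margin = 1.968 × 7.6351 = 15.0259.
x̄₁ − x̄₂ = 333 − 477 = -144.0000; interval -144.0000 ± 15.0259 = (-159.03, -128.97).

(-159.03, -128.97)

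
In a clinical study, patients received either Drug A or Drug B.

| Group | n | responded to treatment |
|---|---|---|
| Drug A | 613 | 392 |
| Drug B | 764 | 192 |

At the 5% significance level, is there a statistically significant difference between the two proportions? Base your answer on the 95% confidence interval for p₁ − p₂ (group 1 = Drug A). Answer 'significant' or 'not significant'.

significant

Sample proportions: 392/613 = 0.6395, 192/764 = 0.2513.
Each SE is √(p̂(1−p̂)/n): √(0.6395·0.3605/613) = 0.01939 and √(0.2513·0.7487/764) = 0.01569.
SE(p̂₁ − p̂₂) = √(SE₁² + SE₂²) = √(0.0003759721 + 0.0002461761) = 0.02494, since the two samples are independent.
At 95% confidence z* = 1.960; margin = 1.960 × 0.02494 = 0.04888.
The difference is 0.6395 − 0.2513 = 0.3882, so the interval is 0.3882 ± 0.04888 = (0.33932, 0.43708).
The interval (0.33932, 0.43708) does not contain 0, so the difference is significant.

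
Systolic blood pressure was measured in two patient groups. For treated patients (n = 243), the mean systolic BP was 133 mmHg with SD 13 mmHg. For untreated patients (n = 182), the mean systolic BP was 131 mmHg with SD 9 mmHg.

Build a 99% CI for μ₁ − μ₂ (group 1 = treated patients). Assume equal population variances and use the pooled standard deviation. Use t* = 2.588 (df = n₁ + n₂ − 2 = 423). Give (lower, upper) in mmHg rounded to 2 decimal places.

Pooled variance s_p² = [242·13² + 181·9²] / (243+182−2) = 131.3452, so s_p = 11.4606.
SE_diff = s_p·√(1/n₁ + 1/n₂) = 11.4606·√(1/243 + 1/182) = 1.1235.
t* = 2.588; margin = 2.588 × 1.1235 = 2.9076.
Difference = 133 − 131 = 2.0000.
2.0000 ± 2.9076 → (-0.91, 4.91).

(-0.91, 4.91)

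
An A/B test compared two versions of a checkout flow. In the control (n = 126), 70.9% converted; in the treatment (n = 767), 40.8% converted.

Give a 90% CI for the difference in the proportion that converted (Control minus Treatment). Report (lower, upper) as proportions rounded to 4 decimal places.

SE₁ = √(p̂₁(1−p̂₁)/n₁) = √(0.7090·0.2910/126) = 0.04047; SE₂ = √(0.4080·0.5920/767) = 0.01775.
Independent samples: SE of the difference = √(SE₁² + SE₂²) = √(0.0016378209 + 0.0003150625) = 0.04419.
z* for 90% confidence is 1.645, so the margin of error is 1.645 × 0.04419 = 0.07269.
Point estimate p̂₁ − p̂₂ = 0.7090 − 0.4080 = 0.3010.
0.3010 ± 0.07269 → (0.2283, 0.3737).

(0.2283, 0.3737)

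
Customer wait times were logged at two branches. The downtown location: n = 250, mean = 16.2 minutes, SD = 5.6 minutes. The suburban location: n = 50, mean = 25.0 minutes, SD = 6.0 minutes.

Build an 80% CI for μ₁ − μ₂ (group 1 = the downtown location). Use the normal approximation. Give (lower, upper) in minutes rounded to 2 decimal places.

(-9.98, -7.62)

Per-group SEs: s₁/√n₁ = 5.6/√250 = 0.3542, s₂/√n₂ = 6.0/√50 = 0.8485.
Unpooled SE of the difference: √(0.12545764 + 0.71995225) = 0.9195.
Margin of error = z* · SE = 1.282 × 0.9195 = 1.1788.
x̄₁ − x̄₂ = 16.2 − 25.0 = -8.8000.
CI: -8.8000 ± 1.1788 = (-9.98, -7.62).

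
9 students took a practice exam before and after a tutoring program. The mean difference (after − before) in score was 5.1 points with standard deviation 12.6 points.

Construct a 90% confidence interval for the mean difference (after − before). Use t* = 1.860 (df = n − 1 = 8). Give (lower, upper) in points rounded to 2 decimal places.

(-2.71, 12.91)

This is a matched-pairs design, so SE = s_d/√n = 12.6/√9 = 4.2000.
Margin = 1.860 × 4.2000 = 7.8120; the interval is 5.1 ± 7.8120 = (-2.71, 12.91).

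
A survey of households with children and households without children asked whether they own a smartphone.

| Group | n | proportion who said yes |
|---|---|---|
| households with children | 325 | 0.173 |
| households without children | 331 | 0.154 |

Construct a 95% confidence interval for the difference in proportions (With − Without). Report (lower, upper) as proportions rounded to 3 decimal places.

(-0.038, 0.076)

Each SE is √(p̂(1−p̂)/n): √(0.1730·0.8270/325) = 0.02098 and √(0.1540·0.8460/331) = 0.01984.
SE(p̂₁ − p̂₂) = √(SE₁² + SE₂²) = √(0.0004401604 + 0.0003936256) = 0.02888, since the two samples are independent.
At 95% confidence z* = 1.960; margin = 1.960 × 0.02888 = 0.05660.
The difference is 0.1730 − 0.1540 = 0.0190, so the interval is 0.0190 ± 0.05660 = (-0.038, 0.076).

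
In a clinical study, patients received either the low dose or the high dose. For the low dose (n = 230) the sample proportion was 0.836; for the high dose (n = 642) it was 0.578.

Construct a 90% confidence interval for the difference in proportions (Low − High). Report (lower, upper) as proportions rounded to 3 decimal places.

Each SE is √(p̂(1−p̂)/n): √(0.8360·0.1640/230) = 0.02442 and √(0.5780·0.4220/642) = 0.01949.
SE(p̂₁ − p̂₂) = √(SE₁² + SE₂²) = √(0.0005963364 + 0.0003798601) = 0.03124, since the two samples are independent.
At 90% confidence z* = 1.645; margin = 1.645 × 0.03124 = 0.05139.
The difference is 0.8360 − 0.5780 = 0.2580, so the interval is 0.2580 ± 0.05139 = (0.207, 0.309).

(0.207, 0.309)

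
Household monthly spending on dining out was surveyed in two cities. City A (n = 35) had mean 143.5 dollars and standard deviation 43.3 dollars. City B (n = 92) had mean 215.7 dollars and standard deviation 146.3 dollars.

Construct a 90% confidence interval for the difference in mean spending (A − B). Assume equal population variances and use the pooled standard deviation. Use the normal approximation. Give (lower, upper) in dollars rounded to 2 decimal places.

(-113.64, -30.76)

s_p = √[((n₁−1)s₁² + (n₂−1)s₂²)/(n₁+n₂−2)] = √[(34·43.3² + 91·146.3²)/125] = 126.8537.
SE = 126.8537·√(1/35 + 1/92) = 25.1928.
With z* = 1.645, margin = 1.645 × 25.1928 = 41.4422.
x̄₁ − x̄₂ = 143.5 − 215.7 = -72.2000; interval -72.2000 ± 41.4422 = (-113.64, -30.76).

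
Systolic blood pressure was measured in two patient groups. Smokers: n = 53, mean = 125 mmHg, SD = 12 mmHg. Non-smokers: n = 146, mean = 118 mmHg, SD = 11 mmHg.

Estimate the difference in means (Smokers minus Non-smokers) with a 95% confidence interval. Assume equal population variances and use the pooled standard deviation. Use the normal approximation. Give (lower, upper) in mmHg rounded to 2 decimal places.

Pooled variance s_p² = [52·12² + 145·11²] / (53+146−2) = 127.0711, so s_p = 11.2726.
SE_diff = s_p·√(1/n₁ + 1/n₂) = 11.2726·√(1/53 + 1/146) = 1.8077.
z* = 1.960; margin = 1.960 × 1.8077 = 3.5431.
Difference = 125 − 118 = 7.0000.
7.0000 ± 3.5431 → (3.46, 10.54).

(3.46, 10.54)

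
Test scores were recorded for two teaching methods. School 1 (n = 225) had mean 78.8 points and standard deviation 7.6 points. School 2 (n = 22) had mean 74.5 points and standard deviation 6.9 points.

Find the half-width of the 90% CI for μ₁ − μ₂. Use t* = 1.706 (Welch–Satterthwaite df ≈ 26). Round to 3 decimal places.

SE₁ = s₁/√n₁ = 7.6/√225 = 0.5067; SE₂ = 6.9/√22 = 1.4711.
Independent samples, unequal variances: SE_diff = √(SE₁² + SE₂²) = √(0.25674489 + 2.16413521) = 1.5559.
t* = 1.706, so margin of error = 1.706 × 1.5559 = 2.6544.

2.654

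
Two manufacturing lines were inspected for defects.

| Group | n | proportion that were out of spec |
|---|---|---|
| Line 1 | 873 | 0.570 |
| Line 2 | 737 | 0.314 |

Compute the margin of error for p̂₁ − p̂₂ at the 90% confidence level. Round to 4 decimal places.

0.0394

SE₁ = √(p̂₁(1−p̂₁)/n₁) = √(0.5700·0.4300/873) = 0.01676; SE₂ = √(0.3140·0.6860/737) = 0.01710.
Independent samples: SE of the difference = √(SE₁² + SE₂²) = √(0.0002808976 + 0.00029241) = 0.02394.
z* for 90% confidence is 1.645, so the margin of error is 1.645 × 0.02394 = 0.03938.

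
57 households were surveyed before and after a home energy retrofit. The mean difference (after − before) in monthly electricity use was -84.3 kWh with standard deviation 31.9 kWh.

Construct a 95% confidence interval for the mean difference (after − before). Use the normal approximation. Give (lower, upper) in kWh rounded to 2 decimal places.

(-92.58, -76.02)

Paired design: SE = s_d/√n = 31.9/√57 = 4.2253.
z* = 1.960; margin of error = 1.960 × 4.2253 = 8.2816.
-84.3 ± 8.2816 → (-92.58, -76.02).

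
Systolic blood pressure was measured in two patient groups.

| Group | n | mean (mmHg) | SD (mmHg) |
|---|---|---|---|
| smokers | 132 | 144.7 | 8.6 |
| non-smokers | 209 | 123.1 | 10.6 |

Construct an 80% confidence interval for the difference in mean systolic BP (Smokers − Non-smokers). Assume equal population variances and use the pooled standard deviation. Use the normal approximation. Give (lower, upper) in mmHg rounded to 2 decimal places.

(20.19, 23.01)

s_p = √[((n₁−1)s₁² + (n₂−1)s₂²)/(n₁+n₂−2)] = √[(131·8.6² + 208·10.6²)/339] = 9.8753.
SE = 9.8753·√(1/132 + 1/209) = 1.0979.
With z* = 1.282, margin = 1.282 × 1.0979 = 1.4075.
x̄₁ − x̄₂ = 144.7 − 123.1 = 21.6000; interval 21.6000 ± 1.4075 = (20.19, 23.01).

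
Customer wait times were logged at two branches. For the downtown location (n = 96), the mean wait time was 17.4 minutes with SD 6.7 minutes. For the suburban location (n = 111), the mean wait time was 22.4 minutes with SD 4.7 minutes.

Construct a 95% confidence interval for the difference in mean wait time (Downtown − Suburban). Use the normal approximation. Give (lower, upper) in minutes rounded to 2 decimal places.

SE₁ = s₁/√n₁ = 6.7/√96 = 0.6838; SE₂ = 4.7/√111 = 0.4461.
Independent samples, unequal variances: SE_diff = √(SE₁² + SE₂²) = √(0.46758244 + 0.19900521) = 0.8164.
z* = 1.960, so margin of error = 1.960 × 0.8164 = 1.6001.
Difference in means = 17.4 − 22.4 = -5.0000.
-5.0000 ± 1.6001 → (-6.60, -3.40).

(-6.60, -3.40)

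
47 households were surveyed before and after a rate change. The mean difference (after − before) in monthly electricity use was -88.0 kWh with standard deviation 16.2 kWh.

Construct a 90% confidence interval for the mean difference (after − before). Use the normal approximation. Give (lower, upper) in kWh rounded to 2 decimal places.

Paired design: SE = s_d/√n = 16.2/√47 = 2.3630.
z* = 1.645; margin of error = 1.645 × 2.3630 = 3.8871.
-88.0 ± 3.8871 → (-91.89, -84.11).

(-91.89, -84.11)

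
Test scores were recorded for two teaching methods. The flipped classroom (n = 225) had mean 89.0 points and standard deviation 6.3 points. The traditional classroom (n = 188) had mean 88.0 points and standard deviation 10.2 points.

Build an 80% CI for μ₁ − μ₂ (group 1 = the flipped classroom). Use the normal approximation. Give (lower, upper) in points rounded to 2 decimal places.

SE₁ = s₁/√n₁ = 6.3/√225 = 0.4200; SE₂ = 10.2/√188 = 0.7439.
Independent samples, unequal variances: SE_diff = √(SE₁² + SE₂²) = √(0.1764 + 0.55338721) = 0.8543.
z* = 1.282, so margin of error = 1.282 × 0.8543 = 1.0952.
Difference in means = 89.0 − 88.0 = 1.0000.
1.0000 ± 1.0952 → (-0.10, 2.10).

(-0.10, 2.10)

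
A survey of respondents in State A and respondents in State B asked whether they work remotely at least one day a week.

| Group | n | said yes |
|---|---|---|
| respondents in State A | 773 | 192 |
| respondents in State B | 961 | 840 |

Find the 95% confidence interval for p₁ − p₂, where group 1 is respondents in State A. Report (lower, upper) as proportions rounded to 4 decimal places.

(-0.6627, -0.5887)

p̂₁ = 192/773 = 0.2484 and p̂₂ = 840/961 = 0.8741.
SE₁ = √(p̂₁(1−p̂₁)/n₁) = √(0.2484·0.7516/773) = 0.01554; SE₂ = √(0.8741·0.1259/961) = 0.01070.
Independent samples: SE of the difference = √(SE₁² + SE₂²) = √(0.0002414916 + 0.00011449) = 0.01887.
z* for 95% confidence is 1.960, so the margin of error is 1.960 × 0.01887 = 0.03699.
Point estimate p̂₁ − p̂₂ = 0.2484 − 0.8741 = -0.6257.
-0.6257 ± 0.03699 → (-0.6627, -0.5887).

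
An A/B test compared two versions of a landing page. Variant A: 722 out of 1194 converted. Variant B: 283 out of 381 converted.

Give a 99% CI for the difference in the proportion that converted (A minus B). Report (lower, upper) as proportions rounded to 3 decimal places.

(-0.206, -0.070)

p̂₁ = 722/1194 = 0.6047 and p̂₂ = 283/381 = 0.7428.
SE₁ = √(p̂₁(1−p̂₁)/n₁) = √(0.6047·0.3953/1194) = 0.01415; SE₂ = √(0.7428·0.2572/381) = 0.02239.
Independent samples: SE of the difference = √(SE₁² + SE₂²) = √(0.0002002225 + 0.0005013121) = 0.02649.
z* for 99% confidence is 2.576, so the margin of error is 2.576 × 0.02649 = 0.06824.
Point estimate p̂₁ − p̂₂ = 0.6047 − 0.7428 = -0.1381.
-0.1381 ± 0.06824 → (-0.206, -0.070).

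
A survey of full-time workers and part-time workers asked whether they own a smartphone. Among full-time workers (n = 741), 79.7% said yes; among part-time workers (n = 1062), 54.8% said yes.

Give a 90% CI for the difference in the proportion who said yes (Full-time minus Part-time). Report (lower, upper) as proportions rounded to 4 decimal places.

SE₁ = √(p̂₁(1−p̂₁)/n₁) = √(0.7970·0.2030/741) = 0.01478; SE₂ = √(0.5480·0.4520/1062) = 0.01527.
Independent samples: SE of the difference = √(SE₁² + SE₂²) = √(0.0002184484 + 0.0002331729) = 0.02125.
z* for 90% confidence is 1.645, so the margin of error is 1.645 × 0.02125 = 0.03496.
Point estimate p̂₁ − p̂₂ = 0.7970 − 0.5480 = 0.2490.
0.2490 ± 0.03496 → (0.2140, 0.2840).

(0.2140, 0.2840)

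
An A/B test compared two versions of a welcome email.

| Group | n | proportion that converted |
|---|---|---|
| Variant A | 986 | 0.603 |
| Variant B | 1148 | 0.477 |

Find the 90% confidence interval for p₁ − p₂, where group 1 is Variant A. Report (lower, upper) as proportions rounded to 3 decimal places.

Each SE is √(p̂(1−p̂)/n): √(0.6030·0.3970/986) = 0.01558 and √(0.4770·0.5230/1148) = 0.01474.
SE(p̂₁ − p̂₂) = √(SE₁² + SE₂²) = √(0.0002427364 + 0.0002172676) = 0.02145, since the two samples are independent.
At 90% confidence z* = 1.645; margin = 1.645 × 0.02145 = 0.03529.
The difference is 0.6030 − 0.4770 = 0.1260, so the interval is 0.1260 ± 0.03529 = (0.091, 0.161).

(0.091, 0.161)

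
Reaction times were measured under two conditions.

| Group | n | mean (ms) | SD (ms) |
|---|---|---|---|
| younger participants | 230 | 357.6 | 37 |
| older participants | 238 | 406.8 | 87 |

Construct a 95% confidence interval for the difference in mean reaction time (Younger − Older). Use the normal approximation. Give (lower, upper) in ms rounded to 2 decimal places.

(-61.24, -37.16)

Standard errors of each mean: 37/√230 = 2.4397 and 87/√238 = 5.6394.
SE(x̄₁ − x̄₂) = √(2.4397² + 5.6394²) = 6.1445 for independent samples with unequal variances.
With z* = 1.960, the margin is 1.960 × 6.1445 = 12.0432.
x̄₁ − x̄₂ = 357.6 − 406.8 = -49.2000; the interval is -49.2000 ± 12.0432 = (-61.24, -37.16).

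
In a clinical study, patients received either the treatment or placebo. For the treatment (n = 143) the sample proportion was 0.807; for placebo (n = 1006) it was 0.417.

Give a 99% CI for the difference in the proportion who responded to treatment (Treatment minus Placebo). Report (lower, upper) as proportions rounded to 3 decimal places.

(0.296, 0.484)

The two standard errors are √(0.8070×0.1930/143) = 0.03300 and √(0.4170×0.5830/1006) = 0.01555.
Because the samples are independent, SE_diff = √(0.03300² + 0.01555²) = 0.03648.
Using z* = 2.576 for 99%, ME = 2.576 × 0.03648 = 0.09397.
p̂₁ − p̂₂ = 0.3900; interval 0.3900 ± 0.09397 gives (0.296, 0.484).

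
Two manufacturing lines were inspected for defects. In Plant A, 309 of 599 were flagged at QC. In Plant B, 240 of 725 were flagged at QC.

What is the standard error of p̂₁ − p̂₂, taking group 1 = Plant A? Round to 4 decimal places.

p̂₁ = 309/599 = 0.5159 and p̂₂ = 240/725 = 0.3310.
SE₁ = √(p̂₁(1−p̂₁)/n₁) = √(0.5159·0.4841/599) = 0.02042; SE₂ = √(0.3310·0.6690/725) = 0.01748.
Independent samples: SE of the difference = √(SE₁² + SE₂²) = √(0.0004169764 + 0.0003055504) = 0.02688.

0.0269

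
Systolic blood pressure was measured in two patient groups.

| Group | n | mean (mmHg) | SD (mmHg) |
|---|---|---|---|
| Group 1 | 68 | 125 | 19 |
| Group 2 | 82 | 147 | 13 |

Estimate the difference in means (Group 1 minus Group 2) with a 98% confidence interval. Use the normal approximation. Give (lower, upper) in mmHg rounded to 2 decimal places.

Per-group SEs: s₁/√n₁ = 19/√68 = 2.3041, s₂/√n₂ = 13/√82 = 1.4356.
Unpooled SE of the difference: √(5.30887681 + 2.06094736) = 2.7147.
Margin of error = z* · SE = 2.326 × 2.7147 = 6.3144.
x̄₁ − x̄₂ = 125 − 147 = -22.0000.
CI: -22.0000 ± 6.3144 = (-28.31, -15.69).

(-28.31, -15.69)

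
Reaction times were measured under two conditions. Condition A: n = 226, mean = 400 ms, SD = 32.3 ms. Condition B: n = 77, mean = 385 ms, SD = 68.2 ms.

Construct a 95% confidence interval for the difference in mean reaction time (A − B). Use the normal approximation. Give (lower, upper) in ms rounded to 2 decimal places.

SE₁ = s₁/√n₁ = 32.3/√226 = 2.1486; SE₂ = 68.2/√77 = 7.7721.
Independent samples, unequal variances: SE_diff = √(SE₁² + SE₂²) = √(4.61648196 + 60.40553841) = 8.0636.
z* = 1.960, so margin of error = 1.960 × 8.0636 = 15.8047.
Difference in means = 400 − 385 = 15.0000.
15.0000 ± 15.8047 → (-0.80, 30.80).

(-0.80, 30.80)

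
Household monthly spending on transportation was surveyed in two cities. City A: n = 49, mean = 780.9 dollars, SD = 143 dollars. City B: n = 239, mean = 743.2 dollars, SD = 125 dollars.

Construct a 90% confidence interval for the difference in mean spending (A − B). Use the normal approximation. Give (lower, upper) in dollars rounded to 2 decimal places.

Standard errors of each mean: 143/√49 = 20.4286 and 125/√239 = 8.0856.
SE(x̄₁ − x̄₂) = √(20.4286² + 8.0856²) = 21.9705 for independent samples with unequal variances.
With z* = 1.645, the margin is 1.645 × 21.9705 = 36.1415.
x̄₁ − x̄₂ = 780.9 − 743.2 = 37.7000; the interval is 37.7000 ± 36.1415 = (1.56, 73.84).

(1.56, 73.84)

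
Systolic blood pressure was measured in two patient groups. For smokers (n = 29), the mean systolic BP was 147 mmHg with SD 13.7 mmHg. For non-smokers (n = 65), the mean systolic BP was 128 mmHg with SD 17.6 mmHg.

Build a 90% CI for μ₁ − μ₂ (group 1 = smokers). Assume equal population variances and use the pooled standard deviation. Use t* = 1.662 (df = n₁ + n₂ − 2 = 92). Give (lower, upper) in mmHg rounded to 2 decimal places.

Pooled variance s_p² = [28·13.7² + 64·17.6²] / (29+65−2) = 272.6083, so s_p = 16.5109.
SE_diff = s_p·√(1/n₁ + 1/n₂) = 16.5109·√(1/29 + 1/65) = 3.6870.
t* = 1.662; margin = 1.662 × 3.6870 = 6.1278.
Difference = 147 − 128 = 19.0000.
19.0000 ± 6.1278 → (12.87, 25.13).

(12.87, 25.13)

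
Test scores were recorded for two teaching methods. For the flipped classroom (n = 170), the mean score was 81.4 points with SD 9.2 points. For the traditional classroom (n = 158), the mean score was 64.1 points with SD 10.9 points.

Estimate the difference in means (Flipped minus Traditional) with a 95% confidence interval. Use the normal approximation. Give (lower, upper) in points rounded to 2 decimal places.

Standard errors of each mean: 9.2/√170 = 0.7056 and 10.9/√158 = 0.8672.
SE(x̄₁ − x̄₂) = √(0.7056² + 0.8672²) = 1.1180 for independent samples with unequal variances.
With z* = 1.960, the margin is 1.960 × 1.1180 = 2.1913.
x̄₁ − x̄₂ = 81.4 − 64.1 = 17.3000; the interval is 17.3000 ± 2.1913 = (15.11, 19.49).

(15.11, 19.49)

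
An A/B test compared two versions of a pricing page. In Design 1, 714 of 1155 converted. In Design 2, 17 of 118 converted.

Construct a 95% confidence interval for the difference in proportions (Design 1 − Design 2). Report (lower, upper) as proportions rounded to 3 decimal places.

(0.405, 0.543)

p̂₁ = 714/1155 = 0.6182 and p̂₂ = 17/118 = 0.1441.
SE₁ = √(p̂₁(1−p̂₁)/n₁) = √(0.6182·0.3818/1155) = 0.01430; SE₂ = √(0.1441·0.8559/118) = 0.03233.
Independent samples: SE of the difference = √(SE₁² + SE₂²) = √(0.00020449 + 0.0010452289) = 0.03535.
z* for 95% confidence is 1.960, so the margin of error is 1.960 × 0.03535 = 0.06929.
Point estimate p̂₁ − p̂₂ = 0.6182 − 0.1441 = 0.4741.
0.4741 ± 0.06929 → (0.405, 0.543).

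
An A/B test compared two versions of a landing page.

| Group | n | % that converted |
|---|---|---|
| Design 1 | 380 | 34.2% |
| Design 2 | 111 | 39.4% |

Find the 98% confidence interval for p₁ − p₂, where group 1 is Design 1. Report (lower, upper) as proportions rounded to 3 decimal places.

(-0.174, 0.070)

The two standard errors are √(0.3420×0.6580/380) = 0.02434 and √(0.3940×0.6060/111) = 0.04638.
Because the samples are independent, SE_diff = √(0.02434² + 0.04638²) = 0.05238.
Using z* = 2.326 for 98%, ME = 2.326 × 0.05238 = 0.12184.
p̂₁ − p̂₂ = -0.0520; interval -0.0520 ± 0.12184 gives (-0.174, 0.070).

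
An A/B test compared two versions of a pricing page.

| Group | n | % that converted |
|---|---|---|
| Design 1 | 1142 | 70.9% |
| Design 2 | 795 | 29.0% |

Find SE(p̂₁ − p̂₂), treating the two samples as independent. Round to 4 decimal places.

0.0210

SE₁ = √(p̂₁(1−p̂₁)/n₁) = √(0.7090·0.2910/1142) = 0.01344; SE₂ = √(0.2900·0.7100/795) = 0.01609.
Independent samples: SE of the difference = √(SE₁² + SE₂²) = √(0.0001806336 + 0.0002588881) = 0.02096.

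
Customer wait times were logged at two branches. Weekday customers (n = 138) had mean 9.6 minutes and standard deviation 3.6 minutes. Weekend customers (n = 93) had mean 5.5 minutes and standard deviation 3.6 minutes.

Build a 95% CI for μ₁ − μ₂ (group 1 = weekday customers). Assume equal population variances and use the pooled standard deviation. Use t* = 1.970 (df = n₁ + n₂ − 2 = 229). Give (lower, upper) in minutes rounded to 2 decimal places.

s_p = √[((n₁−1)s₁² + (n₂−1)s₂²)/(n₁+n₂−2)] = √[(137·3.6² + 92·3.6²)/229] = 3.6000.
SE = 3.6000·√(1/138 + 1/93) = 0.4830.
With t* = 1.970, margin = 1.970 × 0.4830 = 0.9515.
x̄₁ − x̄₂ = 9.6 − 5.5 = 4.1000; interval 4.1000 ± 0.9515 = (3.15, 5.05).

(3.15, 5.05)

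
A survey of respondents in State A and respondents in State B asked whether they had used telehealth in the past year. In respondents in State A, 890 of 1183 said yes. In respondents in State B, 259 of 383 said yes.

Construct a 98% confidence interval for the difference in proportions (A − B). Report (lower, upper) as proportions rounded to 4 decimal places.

(0.0133, 0.1389)

Sample proportions: 890/1183 = 0.7523, 259/383 = 0.6762.
Each SE is √(p̂(1−p̂)/n): √(0.7523·0.2477/1183) = 0.01255 and √(0.6762·0.3238/383) = 0.02391.
SE(p̂₁ − p̂₂) = √(SE₁² + SE₂²) = √(0.0001575025 + 0.0005716881) = 0.02700, since the two samples are independent.
At 98% confidence z* = 2.326; margin = 2.326 × 0.02700 = 0.06280.
The difference is 0.7523 − 0.6762 = 0.0761, so the interval is 0.0761 ± 0.06280 = (0.0133, 0.1389).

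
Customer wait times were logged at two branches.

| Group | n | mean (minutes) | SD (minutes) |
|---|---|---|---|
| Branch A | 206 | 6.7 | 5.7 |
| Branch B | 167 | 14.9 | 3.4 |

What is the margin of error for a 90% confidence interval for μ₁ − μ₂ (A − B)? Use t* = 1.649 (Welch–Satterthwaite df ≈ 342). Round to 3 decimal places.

SE₁ = s₁/√n₁ = 5.7/√206 = 0.3971; SE₂ = 3.4/√167 = 0.2631.
Independent samples, unequal variances: SE_diff = √(SE₁² + SE₂²) = √(0.15768841 + 0.06922161) = 0.4764.
t* = 1.649, so margin of error = 1.649 × 0.4764 = 0.7856.

0.786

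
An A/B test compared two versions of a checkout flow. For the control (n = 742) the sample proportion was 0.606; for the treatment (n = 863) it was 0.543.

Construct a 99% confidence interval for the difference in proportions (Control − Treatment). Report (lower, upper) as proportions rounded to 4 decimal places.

(-0.0006, 0.1266)

SE₁ = √(p̂₁(1−p̂₁)/n₁) = √(0.6060·0.3940/742) = 0.01794; SE₂ = √(0.5430·0.4570/863) = 0.01696.
Independent samples: SE of the difference = √(SE₁² + SE₂²) = √(0.0003218436 + 0.0002876416) = 0.02469.
z* for 99% confidence is 2.576, so the margin of error is 2.576 × 0.02469 = 0.06360.
Point estimate p̂₁ − p̂₂ = 0.6060 − 0.5430 = 0.0630.
0.0630 ± 0.06360 → (-0.0006, 0.1266).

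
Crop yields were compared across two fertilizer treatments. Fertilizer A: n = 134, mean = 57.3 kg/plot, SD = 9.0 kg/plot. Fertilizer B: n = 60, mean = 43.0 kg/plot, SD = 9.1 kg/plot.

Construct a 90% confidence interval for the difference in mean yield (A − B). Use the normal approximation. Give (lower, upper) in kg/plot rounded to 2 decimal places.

SE₁ = s₁/√n₁ = 9.0/√134 = 0.7775; SE₂ = 9.1/√60 = 1.1748.
Independent samples, unequal variances: SE_diff = √(SE₁² + SE₂²) = √(0.60450625 + 1.38015504) = 1.4088.
z* = 1.645, so margin of error = 1.645 × 1.4088 = 2.3175.
Difference in means = 57.3 − 43.0 = 14.3000.
14.3000 ± 2.3175 → (11.98, 16.62).

(11.98, 16.62)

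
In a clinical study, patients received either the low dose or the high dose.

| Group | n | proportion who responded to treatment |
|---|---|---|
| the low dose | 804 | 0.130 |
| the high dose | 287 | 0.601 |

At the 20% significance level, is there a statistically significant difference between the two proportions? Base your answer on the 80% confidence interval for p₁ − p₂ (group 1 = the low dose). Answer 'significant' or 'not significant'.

significant

The two standard errors are √(0.1300×0.8700/804) = 0.01186 and √(0.6010×0.3990/287) = 0.02891.
Because the samples are independent, SE_diff = √(0.01186² + 0.02891²) = 0.03125.
Using z* = 1.282 for 80%, ME = 1.282 × 0.03125 = 0.04006.
p̂₁ − p̂₂ = -0.4710; interval -0.4710 ± 0.04006 gives (-0.51106, -0.43094).
The interval (-0.51106, -0.43094) does not contain 0, so the difference is significant.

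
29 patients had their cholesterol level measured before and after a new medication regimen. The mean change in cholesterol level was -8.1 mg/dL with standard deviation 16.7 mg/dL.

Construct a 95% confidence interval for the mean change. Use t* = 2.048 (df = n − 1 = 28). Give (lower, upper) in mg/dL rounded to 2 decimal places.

Paired design: SE = s_d/√n = 16.7/√29 = 3.1011.
t* = 2.048; margin of error = 2.048 × 3.1011 = 6.3511.
-8.1 ± 6.3511 → (-14.45, -1.75).

(-14.45, -1.75)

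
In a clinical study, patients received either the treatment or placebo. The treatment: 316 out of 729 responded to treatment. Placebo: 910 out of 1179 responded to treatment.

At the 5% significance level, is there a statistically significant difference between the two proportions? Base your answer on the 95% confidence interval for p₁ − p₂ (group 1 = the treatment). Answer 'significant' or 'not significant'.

p̂₁ = 316/729 = 0.4335 and p̂₂ = 910/1179 = 0.7718.
SE₁ = √(p̂₁(1−p̂₁)/n₁) = √(0.4335·0.5665/729) = 0.01835; SE₂ = √(0.7718·0.2282/1179) = 0.01222.
Independent samples: SE of the difference = √(SE₁² + SE₂²) = √(0.0003367225 + 0.0001493284) = 0.02205.
z* for 95% confidence is 1.960, so the margin of error is 1.960 × 0.02205 = 0.04322.
Point estimate p̂₁ − p̂₂ = 0.4335 − 0.7718 = -0.3383.
-0.3383 ± 0.04322 → (-0.38152, -0.29508).
The interval (-0.38152, -0.29508) does not contain 0, so the difference is significant.

significant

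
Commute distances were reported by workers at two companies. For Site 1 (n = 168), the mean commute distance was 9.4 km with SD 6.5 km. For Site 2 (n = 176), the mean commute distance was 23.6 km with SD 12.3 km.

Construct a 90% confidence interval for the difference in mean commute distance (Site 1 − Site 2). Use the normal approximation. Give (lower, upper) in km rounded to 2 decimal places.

Per-group SEs: s₁/√n₁ = 6.5/√168 = 0.5015, s₂/√n₂ = 12.3/√176 = 0.9271.
Unpooled SE of the difference: √(0.25150225 + 0.85951441) = 1.0540.
Margin of error = z* · SE = 1.645 × 1.0540 = 1.7338.
x̄₁ − x̄₂ = 9.4 − 23.6 = -14.2000.
CI: -14.2000 ± 1.7338 = (-15.93, -12.47).

(-15.93, -12.47)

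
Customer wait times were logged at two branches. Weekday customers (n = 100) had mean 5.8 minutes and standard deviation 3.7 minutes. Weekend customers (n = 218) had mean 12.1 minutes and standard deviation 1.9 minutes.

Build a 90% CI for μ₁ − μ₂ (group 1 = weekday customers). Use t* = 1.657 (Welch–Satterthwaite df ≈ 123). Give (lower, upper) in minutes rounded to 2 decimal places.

(-6.95, -5.65)

SE₁ = s₁/√n₁ = 3.7/√100 = 0.3700; SE₂ = 1.9/√218 = 0.1287.
Independent samples, unequal variances: SE_diff = √(SE₁² + SE₂²) = √(0.1369 + 0.01656369) = 0.3917.
t* = 1.657, so margin of error = 1.657 × 0.3917 = 0.6490.
Difference in means = 5.8 − 12.1 = -6.3000.
-6.3000 ± 0.6490 → (-6.95, -5.65).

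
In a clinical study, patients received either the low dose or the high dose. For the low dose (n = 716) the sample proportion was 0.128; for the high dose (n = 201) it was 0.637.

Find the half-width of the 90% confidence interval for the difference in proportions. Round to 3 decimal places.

Each SE is √(p̂(1−p̂)/n): √(0.1280·0.8720/716) = 0.01249 and √(0.6370·0.3630/201) = 0.03392.
SE(p̂₁ − p̂₂) = √(SE₁² + SE₂²) = √(0.0001560001 + 0.0011505664) = 0.03615, since the two samples are independent.
At 90% confidence z* = 1.645; margin = 1.645 × 0.03615 = 0.05947.

0.059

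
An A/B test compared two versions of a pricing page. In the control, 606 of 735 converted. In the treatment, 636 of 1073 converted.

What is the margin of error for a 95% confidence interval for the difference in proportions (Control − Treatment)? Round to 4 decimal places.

First, p̂₁ = 606/735 = 0.8245; p̂₂ = 636/1073 = 0.5927.
The two standard errors are √(0.8245×0.1755/735) = 0.01403 and √(0.5927×0.4073/1073) = 0.01500.
Because the samples are independent, SE_diff = √(0.01403² + 0.01500²) = 0.02054.
Using z* = 1.960 for 95%, ME = 1.960 × 0.02054 = 0.04026.

0.0403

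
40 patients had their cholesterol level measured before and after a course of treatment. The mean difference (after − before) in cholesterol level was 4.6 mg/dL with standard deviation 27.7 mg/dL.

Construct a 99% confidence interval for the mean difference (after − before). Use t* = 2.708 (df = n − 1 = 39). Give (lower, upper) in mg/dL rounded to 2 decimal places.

This is a matched-pairs design, so SE = s_d/√n = 27.7/√40 = 4.3798.
Margin = 2.708 × 4.3798 = 11.8605; the interval is 4.6 ± 11.8605 = (-7.26, 16.46).

(-7.26, 16.46)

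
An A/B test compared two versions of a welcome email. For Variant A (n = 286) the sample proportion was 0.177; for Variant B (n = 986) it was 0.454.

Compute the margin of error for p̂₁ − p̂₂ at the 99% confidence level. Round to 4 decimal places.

0.0711

The two standard errors are √(0.1770×0.8230/286) = 0.02257 and √(0.4540×0.5460/986) = 0.01586.
Because the samples are independent, SE_diff = √(0.02257² + 0.01586²) = 0.02759.
Using z* = 2.576 for 99%, ME = 2.576 × 0.02759 = 0.07107.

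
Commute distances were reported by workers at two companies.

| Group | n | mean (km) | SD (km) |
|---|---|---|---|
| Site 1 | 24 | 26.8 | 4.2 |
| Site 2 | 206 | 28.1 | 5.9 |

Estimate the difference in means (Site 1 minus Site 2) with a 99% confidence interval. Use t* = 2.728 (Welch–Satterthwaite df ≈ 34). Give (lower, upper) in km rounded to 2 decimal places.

Per-group SEs: s₁/√n₁ = 4.2/√24 = 0.8573, s₂/√n₂ = 5.9/√206 = 0.4111.
Unpooled SE of the difference: √(0.73496329 + 0.16900321) = 0.9508.
Margin of error = t* · SE = 2.728 × 0.9508 = 2.5938.
x̄₁ − x̄₂ = 26.8 − 28.1 = -1.3000.
CI: -1.3000 ± 2.5938 = (-3.89, 1.29).

(-3.89, 1.29)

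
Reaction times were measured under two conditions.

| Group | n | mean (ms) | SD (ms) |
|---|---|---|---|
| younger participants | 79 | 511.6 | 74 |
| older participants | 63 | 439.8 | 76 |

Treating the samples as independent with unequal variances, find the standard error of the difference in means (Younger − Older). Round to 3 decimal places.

Per-group SEs: s₁/√n₁ = 74/√79 = 8.3257, s₂/√n₂ = 76/√63 = 9.5751.
Unpooled SE of the difference: √(69.31728049 + 91.68254001) = 12.6886.

12.689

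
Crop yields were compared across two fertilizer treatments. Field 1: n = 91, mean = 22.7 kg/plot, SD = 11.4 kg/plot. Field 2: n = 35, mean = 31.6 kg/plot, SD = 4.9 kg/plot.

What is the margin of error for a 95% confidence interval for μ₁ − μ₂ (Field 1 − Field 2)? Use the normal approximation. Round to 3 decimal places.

2.850

Per-group SEs: s₁/√n₁ = 11.4/√91 = 1.1950, s₂/√n₂ = 4.9/√35 = 0.8283.
Unpooled SE of the difference: √(1.428025 + 0.68608089) = 1.4540.
Margin of error = z* · SE = 1.960 × 1.4540 = 2.8498.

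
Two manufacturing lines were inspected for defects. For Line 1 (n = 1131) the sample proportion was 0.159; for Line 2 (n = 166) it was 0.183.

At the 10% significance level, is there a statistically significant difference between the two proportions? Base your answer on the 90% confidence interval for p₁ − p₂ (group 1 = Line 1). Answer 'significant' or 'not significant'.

not significant

SE₁ = √(p̂₁(1−p̂₁)/n₁) = √(0.1590·0.8410/1131) = 0.01087; SE₂ = √(0.1830·0.8170/166) = 0.03001.
Independent samples: SE of the difference = √(SE₁² + SE₂²) = √(0.0001181569 + 0.0009006001) = 0.03192.
z* for 90% confidence is 1.645, so the margin of error is 1.645 × 0.03192 = 0.05251.
Point estimate p̂₁ − p̂₂ = 0.1590 − 0.1830 = -0.0240.
-0.0240 ± 0.05251 → (-0.07651, 0.02851).
The interval (-0.07651, 0.02851) contains 0, so the difference is not significant.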